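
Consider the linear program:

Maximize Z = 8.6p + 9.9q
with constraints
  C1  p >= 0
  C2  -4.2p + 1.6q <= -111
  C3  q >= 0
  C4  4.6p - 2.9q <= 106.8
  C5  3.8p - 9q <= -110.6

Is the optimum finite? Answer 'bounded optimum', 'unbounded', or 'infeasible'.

unbounded

From the feasible point (29399/793, 22158/793), moving in the direction (1.6, 4.2) keeps every constraint satisfied while Z increases without bound.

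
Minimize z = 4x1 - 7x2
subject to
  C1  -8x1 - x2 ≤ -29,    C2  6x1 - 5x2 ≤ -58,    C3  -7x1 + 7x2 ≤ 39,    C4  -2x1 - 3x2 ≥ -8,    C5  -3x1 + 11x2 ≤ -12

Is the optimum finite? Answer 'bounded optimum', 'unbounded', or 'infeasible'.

The boundaries -8x1 - x2 = -29 and -3x1 + 11x2 = -12 meet at (331/91, -9/91), but that point violates 6x1 - 5x2 ≤ -58. Every candidate vertex is excluded by some other constraint, so the feasible region is empty.

infeasible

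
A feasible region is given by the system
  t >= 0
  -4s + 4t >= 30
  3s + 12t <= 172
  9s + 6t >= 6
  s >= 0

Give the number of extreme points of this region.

Of the 10 pairwise boundary intersections, those satisfying every inequality are:
  (82/15, 389/30)
  (0, 15/2)
  (0, 43/3)

3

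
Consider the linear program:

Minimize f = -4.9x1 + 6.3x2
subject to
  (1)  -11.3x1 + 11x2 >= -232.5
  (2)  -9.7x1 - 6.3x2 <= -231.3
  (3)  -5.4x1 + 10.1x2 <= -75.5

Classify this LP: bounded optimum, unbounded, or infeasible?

bounded optimum

Extreme points and f = -4.9x1 + 6.3x2:
  (400905/17789, 35844/17789) → f = -17386173/177890
  (11675/421, 3095/421) → f = -37709/421
  (281178/13199, 51667/13199) → f = -10522701/131990
The feasible region has finitely many vertices and no improving ray; the minimum is -17386173/177890 at (400905/17789, 35844/17789).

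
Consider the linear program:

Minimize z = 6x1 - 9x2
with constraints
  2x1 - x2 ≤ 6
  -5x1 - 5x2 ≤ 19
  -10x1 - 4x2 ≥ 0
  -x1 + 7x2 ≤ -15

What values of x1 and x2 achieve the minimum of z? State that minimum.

Vertices and z = 6x1 - 9x2:
  (11/15, -68/15) → z = 226/5
  (4/3, -10/3) → z = 38
  (-29/20, -47/20) → z = 249/20
  (30/37, -75/37) → z = 855/37

The optimum lies where -5x1 - 5x2 = 19 and -x1 + 7x2 = -15.
Solving simultaneously gives x1 = -29/20, x2 = -47/20.

x1 = -29/20, x2 = -47/20, minimum z = 249/20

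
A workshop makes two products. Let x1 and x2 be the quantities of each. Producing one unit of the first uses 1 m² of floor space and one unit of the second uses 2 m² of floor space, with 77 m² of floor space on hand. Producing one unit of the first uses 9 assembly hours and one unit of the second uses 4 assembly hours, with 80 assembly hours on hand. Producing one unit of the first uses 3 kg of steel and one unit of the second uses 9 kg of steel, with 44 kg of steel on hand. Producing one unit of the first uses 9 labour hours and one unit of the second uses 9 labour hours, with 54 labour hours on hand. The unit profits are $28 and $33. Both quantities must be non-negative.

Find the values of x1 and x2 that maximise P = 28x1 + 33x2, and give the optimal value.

x1 = 5/3, x2 = 13/3, maximum P = 569/3

Extreme points and P = 28x1 + 33x2:
  (0, 0) → P = 0
  (0, 44/9) → P = 484/3
  (6, 0) → P = 168
  (5/3, 13/3) → P = 569/3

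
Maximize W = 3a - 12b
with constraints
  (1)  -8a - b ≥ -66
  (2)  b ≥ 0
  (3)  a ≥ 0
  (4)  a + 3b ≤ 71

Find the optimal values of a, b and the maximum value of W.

a = 33/4, b = 0, maximum W = 99/4

Extreme points and W = 3a - 12b:
  (33/4, 0) → W = 99/4
  (127/23, 502/23) → W = -5643/23
  (0, 0) → W = 0
  (0, 71/3) → W = -284

At the optimal vertex, -8a - b = -66 and b = 0.
Solving simultaneously gives a = 33/4, b = 0.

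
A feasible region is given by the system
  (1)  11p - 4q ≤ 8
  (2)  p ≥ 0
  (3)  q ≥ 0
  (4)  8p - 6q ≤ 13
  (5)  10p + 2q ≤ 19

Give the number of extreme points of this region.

The feasible vertices (each the meet of two boundaries and inside every other half-plane) are:
  (8/11, 0)
  (46/31, 129/62)
  (0, 0)
  (0, 19/2)

4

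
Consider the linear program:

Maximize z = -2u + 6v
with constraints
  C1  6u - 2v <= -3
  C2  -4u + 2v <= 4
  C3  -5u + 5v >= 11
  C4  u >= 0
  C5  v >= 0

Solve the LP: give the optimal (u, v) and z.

Corner points and z = -2u + 6v:
  (1/2, 3) → z = 17
  (7/20, 51/20) → z = 73/5
  (1/5, 12/5) → z = 14

u = 1/2, v = 3, maximum z = 17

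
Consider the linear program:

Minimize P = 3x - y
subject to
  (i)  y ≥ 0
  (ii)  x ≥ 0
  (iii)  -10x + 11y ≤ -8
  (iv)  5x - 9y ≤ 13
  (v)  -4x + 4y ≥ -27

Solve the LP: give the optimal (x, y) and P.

x = 4/5, y = 0, minimum P = 12/5

Feasible corners and P = 3x - y:
  (4/5, 0) → P = 12/5
  (13/5, 0) → P = 39/5
  (265/4, 119/2) → P = 557/4
  (191/16, 83/16) → P = 245/8

The optimum lies where y = 0 and -10x + 11y = -8.
Solving simultaneously gives x = 4/5, y = 0.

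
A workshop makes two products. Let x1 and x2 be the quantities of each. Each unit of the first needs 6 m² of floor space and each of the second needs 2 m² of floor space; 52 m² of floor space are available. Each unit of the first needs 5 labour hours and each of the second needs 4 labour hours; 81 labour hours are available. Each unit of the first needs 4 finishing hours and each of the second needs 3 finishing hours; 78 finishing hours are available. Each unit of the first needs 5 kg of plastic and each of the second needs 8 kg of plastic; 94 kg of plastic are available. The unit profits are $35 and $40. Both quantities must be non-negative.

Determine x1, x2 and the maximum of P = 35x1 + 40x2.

x1 = 6, x2 = 8, maximum P = 530

Extreme points and P = 35x1 + 40x2:
  (0, 0) → P = 0
  (0, 47/4) → P = 470
  (26/3, 0) → P = 910/3
  (6, 8) → P = 530

The optimum lies where 6x1 + 2x2 = 52 and 5x1 + 8x2 = 94.
Solving simultaneously gives x1 = 6, x2 = 8.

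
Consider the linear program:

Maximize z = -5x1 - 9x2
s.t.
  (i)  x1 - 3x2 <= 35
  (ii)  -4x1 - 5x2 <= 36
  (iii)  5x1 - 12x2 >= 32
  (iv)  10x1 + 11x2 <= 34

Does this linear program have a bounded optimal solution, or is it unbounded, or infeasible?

Corner points and z = -5x1 - 9x2:
  (67/17, -176/17) → z = 1249/17
  (487/41, -316/41) → z = 409/41
  (-272/73, -308/73) → z = 4132/73
  (152/35, -6/7) → z = -14
The feasible region has finitely many vertices and no improving ray; the maximum is 1249/17 at (67/17, -176/17).

bounded optimum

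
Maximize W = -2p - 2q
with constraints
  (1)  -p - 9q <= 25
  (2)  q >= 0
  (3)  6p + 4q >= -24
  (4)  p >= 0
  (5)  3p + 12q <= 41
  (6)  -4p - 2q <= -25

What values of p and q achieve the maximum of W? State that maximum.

p = 25/4, q = 0, maximum W = -25/2

Vertices and W = -2p - 2q:
  (41/3, 0) → W = -82/3
  (25/4, 0) → W = -25/2
  (109/21, 89/42) → W = -307/21

The binding constraints are q = 0 and -4p - 2q = -25.
Solving simultaneously gives p = 25/4, q = 0.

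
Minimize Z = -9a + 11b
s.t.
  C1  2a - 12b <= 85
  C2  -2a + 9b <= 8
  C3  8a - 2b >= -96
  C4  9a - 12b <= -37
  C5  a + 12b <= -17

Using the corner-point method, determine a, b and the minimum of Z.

a = -27/5, b = -29/30, minimum Z = 1139/30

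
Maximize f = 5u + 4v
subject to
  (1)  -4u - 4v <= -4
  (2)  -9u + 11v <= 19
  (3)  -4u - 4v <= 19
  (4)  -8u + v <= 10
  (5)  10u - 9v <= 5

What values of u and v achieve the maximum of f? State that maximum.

Extreme points and f = 5u + 4v:
  (-2/5, 7/5) → f = 18/5
  (14/19, 5/19) → f = 90/19
  (226/29, 235/29) → f = 2070/29

At the optimal vertex, -9u + 11v = 19 and 10u - 9v = 5.
Solving simultaneously gives u = 226/29, v = 235/29.

u = 226/29, v = 235/29, maximum f = 2070/29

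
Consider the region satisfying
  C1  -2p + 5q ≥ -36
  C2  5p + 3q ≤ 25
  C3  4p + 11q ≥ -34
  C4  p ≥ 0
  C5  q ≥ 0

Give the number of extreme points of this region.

3

Of the 10 pairwise boundary intersections, those satisfying every inequality are:
  (0, 25/3)
  (5, 0)
  (0, 0)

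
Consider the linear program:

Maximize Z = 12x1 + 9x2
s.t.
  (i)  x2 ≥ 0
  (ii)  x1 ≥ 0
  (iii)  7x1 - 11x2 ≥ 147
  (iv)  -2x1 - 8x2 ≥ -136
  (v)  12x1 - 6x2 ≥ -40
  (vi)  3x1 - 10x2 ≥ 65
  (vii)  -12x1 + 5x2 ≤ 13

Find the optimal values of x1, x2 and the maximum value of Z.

x1 = 68, x2 = 0, maximum Z = 816

Extreme points and Z = 12x1 + 9x2:
  (68, 0) → Z = 816
  (65/3, 0) → Z = 260
  (470/11, 139/22) → Z = 12531/22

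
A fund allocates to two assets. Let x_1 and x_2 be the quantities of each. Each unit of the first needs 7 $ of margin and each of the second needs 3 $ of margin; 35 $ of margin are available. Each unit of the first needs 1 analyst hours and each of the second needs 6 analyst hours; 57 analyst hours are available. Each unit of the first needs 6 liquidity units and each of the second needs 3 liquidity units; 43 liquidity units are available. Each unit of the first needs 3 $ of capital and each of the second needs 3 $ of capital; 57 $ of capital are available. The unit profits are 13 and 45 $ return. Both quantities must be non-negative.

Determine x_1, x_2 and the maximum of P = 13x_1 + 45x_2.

Vertices and P = 13x_1 + 45x_2:
  (0, 0) → P = 0
  (0, 19/2) → P = 855/2
  (5, 0) → P = 65
  (1, 28/3) → P = 433

x_1 = 1, x_2 = 28/3, maximum P = 433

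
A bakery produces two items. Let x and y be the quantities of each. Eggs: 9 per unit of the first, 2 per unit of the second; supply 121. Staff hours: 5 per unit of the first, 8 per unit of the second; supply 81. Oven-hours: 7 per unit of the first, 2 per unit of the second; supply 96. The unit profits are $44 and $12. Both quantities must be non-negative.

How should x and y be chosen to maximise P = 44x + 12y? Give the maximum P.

Corner points and P = 44x + 12y:
  (0, 0) → P = 0
  (0, 81/8) → P = 243/2
  (121/9, 0) → P = 5324/9
  (13, 2) → P = 596

x = 13, y = 2, maximum P = 596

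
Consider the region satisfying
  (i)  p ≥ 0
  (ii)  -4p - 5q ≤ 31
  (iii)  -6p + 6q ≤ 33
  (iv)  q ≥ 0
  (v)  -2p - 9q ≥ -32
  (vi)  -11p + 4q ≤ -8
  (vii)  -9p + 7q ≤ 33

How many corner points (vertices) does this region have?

Intersecting each pair of boundary lines and keeping only the points that satisfy every inequality leaves:
  (16, 0)
  (8/11, 0)
  (200/107, 336/107)

3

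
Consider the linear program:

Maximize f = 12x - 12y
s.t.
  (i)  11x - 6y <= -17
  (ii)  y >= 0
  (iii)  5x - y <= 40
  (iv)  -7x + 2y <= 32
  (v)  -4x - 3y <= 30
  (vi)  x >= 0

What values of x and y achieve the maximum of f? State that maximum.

x = 0, y = 17/6, maximum f = -34

Extreme points and f = 12x - 12y:
  (257/19, 525/19) → f = -3216/19
  (0, 17/6) → f = -34
  (112/3, 440/3) → f = -1312
  (0, 16) → f = -192

At the optimal vertex, 11x - 6y = -17 and x = 0.
Solving simultaneously gives x = 0, y = 17/6.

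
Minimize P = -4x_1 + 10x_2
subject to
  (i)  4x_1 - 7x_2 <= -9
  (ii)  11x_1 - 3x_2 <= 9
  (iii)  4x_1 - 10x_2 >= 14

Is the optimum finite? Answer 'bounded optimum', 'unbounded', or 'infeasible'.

unbounded

From the feasible point (-47/3, -23/3), moving in the direction (-7, -4) keeps every constraint satisfied while P decreases without bound.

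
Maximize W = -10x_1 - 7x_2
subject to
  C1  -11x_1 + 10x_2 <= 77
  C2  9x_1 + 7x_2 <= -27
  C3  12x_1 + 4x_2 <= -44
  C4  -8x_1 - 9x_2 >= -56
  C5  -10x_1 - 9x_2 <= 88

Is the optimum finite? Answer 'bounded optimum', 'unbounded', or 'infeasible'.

bounded optimum

Corner points and W = -10x_1 - 7x_2:
  (-809/167, 396/167) → W = 5318/167
  (-1573/199, -198/199) → W = 17116/199
  (-25/6, 3/2) → W = 187/6
  (-11/17, -154/17) → W = 1188/17
The feasible region has finitely many vertices and no improving ray; the maximum is 17116/199 at (-1573/199, -198/199).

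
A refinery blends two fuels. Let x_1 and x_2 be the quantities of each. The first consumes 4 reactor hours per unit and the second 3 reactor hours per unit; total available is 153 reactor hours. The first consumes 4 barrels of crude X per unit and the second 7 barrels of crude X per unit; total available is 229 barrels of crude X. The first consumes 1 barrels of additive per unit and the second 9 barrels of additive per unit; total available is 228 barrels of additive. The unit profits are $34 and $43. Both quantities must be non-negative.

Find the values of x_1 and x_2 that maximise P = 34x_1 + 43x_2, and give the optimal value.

x_1 = 24, x_2 = 19, maximum P = 1633

Feasible corners and P = 34x_1 + 43x_2:
  (0, 0) → P = 0
  (0, 76/3) → P = 3268/3
  (153/4, 0) → P = 2601/2
  (24, 19) → P = 1633
  (465/29, 683/29) → P = 45179/29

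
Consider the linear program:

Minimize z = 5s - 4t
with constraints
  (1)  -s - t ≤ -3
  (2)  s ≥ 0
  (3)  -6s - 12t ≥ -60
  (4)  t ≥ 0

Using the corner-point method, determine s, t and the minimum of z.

At the optimal vertex, s = 0 and -6s - 12t = -60.
Solving simultaneously gives s = 0, t = 5.

s = 0, t = 5, minimum z = -20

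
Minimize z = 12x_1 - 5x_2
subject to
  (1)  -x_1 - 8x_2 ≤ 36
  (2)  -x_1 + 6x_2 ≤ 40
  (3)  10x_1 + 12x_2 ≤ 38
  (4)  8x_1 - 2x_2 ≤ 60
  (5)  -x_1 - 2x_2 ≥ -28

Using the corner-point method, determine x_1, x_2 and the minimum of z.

x_1 = -268/7, x_2 = 2/7, minimum z = -3226/7

Corner points and z = 12x_1 - 5x_2:
  (-268/7, 2/7) → z = -3226/7
  (68/11, -58/11) → z = 1106/11
  (-7/2, 73/12) → z = -869/12
  (199/29, -74/29) → z = 2758/29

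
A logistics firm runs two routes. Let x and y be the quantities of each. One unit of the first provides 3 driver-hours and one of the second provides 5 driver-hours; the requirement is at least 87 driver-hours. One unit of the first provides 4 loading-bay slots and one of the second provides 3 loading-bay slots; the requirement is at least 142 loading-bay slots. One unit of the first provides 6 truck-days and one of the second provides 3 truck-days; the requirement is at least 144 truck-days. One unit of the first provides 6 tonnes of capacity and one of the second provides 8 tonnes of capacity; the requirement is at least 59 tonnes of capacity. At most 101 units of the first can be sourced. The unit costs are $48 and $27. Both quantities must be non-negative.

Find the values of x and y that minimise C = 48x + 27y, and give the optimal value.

x = 1, y = 46, minimum C = 1290

Corner points and C = 48x + 27y:
  (0, 48) → C = 1296
  (71/2, 0) → C = 1704
  (101, 0) → C = 4848
  (1, 46) → C = 1290
The feasible region is unbounded (it extends along (0, 1)), but C strictly increases along every unbounded feasible direction, so there is no improving ray and the minimum is attained at a vertex.

The optimum lies where 4x + 3y = 142 and 6x + 3y = 144.
Solving simultaneously gives x = 1, y = 46.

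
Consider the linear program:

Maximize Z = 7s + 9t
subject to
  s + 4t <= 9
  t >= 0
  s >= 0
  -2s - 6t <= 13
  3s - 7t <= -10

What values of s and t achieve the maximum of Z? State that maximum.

Extreme points and Z = 7s + 9t:
  (0, 9/4) → Z = 81/4
  (23/19, 37/19) → Z = 26
  (0, 10/7) → Z = 90/7

At the optimal vertex, s + 4t = 9 and 3s - 7t = -10.
Solving simultaneously gives s = 23/19, t = 37/19.

s = 23/19, t = 37/19, maximum Z = 26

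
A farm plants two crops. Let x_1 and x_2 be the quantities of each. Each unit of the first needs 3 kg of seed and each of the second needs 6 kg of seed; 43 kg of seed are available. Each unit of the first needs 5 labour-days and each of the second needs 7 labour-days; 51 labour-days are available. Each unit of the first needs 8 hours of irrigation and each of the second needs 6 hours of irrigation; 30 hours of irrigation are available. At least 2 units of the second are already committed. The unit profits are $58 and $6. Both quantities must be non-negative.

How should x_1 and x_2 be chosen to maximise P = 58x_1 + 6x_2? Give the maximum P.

Vertices and P = 58x_1 + 6x_2:
  (0, 5) → P = 30
  (0, 2) → P = 12
  (9/4, 2) → P = 285/2

The optimum lies where 8x_1 + 6x_2 = 30 and x_2 = 2.
Solving simultaneously gives x_1 = 9/4, x_2 = 2.

x_1 = 9/4, x_2 = 2, maximum P = 285/2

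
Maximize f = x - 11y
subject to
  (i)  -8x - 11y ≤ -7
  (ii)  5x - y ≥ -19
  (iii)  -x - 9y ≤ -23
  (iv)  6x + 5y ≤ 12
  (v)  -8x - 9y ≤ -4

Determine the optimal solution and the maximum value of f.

x = -1/7, y = 18/7, maximum f = -199/7

Corner points and f = x - 11y:
  (-83/31, 174/31) → f = -1997/31
  (-167/53, 172/53) → f = -2059/53
  (-1/7, 18/7) → f = -199/7
  (-19/7, 20/7) → f = -239/7

The optimum lies where -x - 9y = -23 and 6x + 5y = 12.
Solving simultaneously gives x = -1/7, y = 18/7.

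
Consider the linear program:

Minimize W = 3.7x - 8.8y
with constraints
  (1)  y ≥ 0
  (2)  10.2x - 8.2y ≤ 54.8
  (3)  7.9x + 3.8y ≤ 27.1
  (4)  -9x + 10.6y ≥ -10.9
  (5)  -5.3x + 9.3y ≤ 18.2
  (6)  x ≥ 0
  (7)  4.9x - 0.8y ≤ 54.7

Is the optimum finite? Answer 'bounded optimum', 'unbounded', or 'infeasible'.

bounded optimum

Corner points and W = 3.7x - 8.8y:
  (109/90, 0) → W = 4033/900
  (0, 0) → W = 0
  (16434/5897, 15779/11794) → W = -43109/29485
  (18287/9361, 28741/9361) → W = -1852589/93610
  (0, 182/93) → W = -8008/465
The feasible region has finitely many vertices and no improving ray; the minimum is -1852589/93610 at (18287/9361, 28741/9361).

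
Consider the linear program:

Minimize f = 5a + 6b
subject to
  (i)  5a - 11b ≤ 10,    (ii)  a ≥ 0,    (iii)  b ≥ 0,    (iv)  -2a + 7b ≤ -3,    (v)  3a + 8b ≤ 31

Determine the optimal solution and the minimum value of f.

a = 3/2, b = 0, minimum f = 15/2

Extreme points and f = 5a + 6b:
  (2, 0) → f = 10
  (37/13, 5/13) → f = 215/13
  (3/2, 0) → f = 15/2

At the optimal vertex, b = 0 and -2a + 7b = -3.
Solving simultaneously gives a = 3/2, b = 0.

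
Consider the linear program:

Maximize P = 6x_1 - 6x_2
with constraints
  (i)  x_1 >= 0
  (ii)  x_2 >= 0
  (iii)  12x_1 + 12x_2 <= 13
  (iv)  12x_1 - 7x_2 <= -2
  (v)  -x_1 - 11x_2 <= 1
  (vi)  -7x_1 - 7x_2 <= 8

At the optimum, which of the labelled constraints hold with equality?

Extreme points and P = 6x_1 - 6x_2:
  (0, 13/12) → P = -13/2
  (0, 2/7) → P = -12/7
  (67/228, 15/19) → P = -113/38

The maximum is at (0, 2/7). Substituting into each constraint, equality holds for (i) and (iv); the remaining constraints have slack.

(i) and (iv)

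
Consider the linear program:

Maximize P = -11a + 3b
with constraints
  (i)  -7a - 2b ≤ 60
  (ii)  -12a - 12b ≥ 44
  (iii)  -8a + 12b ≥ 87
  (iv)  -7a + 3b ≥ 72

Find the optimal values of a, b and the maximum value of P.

Vertices and P = -11a + 3b:
  (-158/15, 103/15) → P = 2047/15
  (-324/35, 12/5) → P = 3816/35
  (-83/10, 139/30) → P = 526/5

At the optimal vertex, -7a - 2b = 60 and -12a - 12b = 44.
Solving simultaneously gives a = -158/15, b = 103/15.

a = -158/15, b = 103/15, maximum P = 2047/15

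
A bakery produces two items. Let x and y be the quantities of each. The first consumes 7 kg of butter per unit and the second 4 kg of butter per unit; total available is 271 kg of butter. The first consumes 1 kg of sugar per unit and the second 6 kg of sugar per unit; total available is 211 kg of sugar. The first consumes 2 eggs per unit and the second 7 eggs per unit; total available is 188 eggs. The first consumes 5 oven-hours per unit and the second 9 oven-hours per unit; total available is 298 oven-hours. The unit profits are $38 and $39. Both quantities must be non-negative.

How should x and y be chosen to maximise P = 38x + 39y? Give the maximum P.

x = 29, y = 17, maximum P = 1765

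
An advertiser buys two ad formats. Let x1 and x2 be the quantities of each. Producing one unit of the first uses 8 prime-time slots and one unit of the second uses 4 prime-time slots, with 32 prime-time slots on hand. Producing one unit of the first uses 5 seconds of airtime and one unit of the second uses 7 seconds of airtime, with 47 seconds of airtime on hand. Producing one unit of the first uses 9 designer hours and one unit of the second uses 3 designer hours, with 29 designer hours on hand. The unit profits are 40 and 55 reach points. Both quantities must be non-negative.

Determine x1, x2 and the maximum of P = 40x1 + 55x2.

x1 = 1, x2 = 6, maximum P = 370

Feasible corners and P = 40x1 + 55x2:
  (0, 0) → P = 0
  (0, 47/7) → P = 2585/7
  (29/9, 0) → P = 1160/9
  (1, 6) → P = 370
  (5/3, 14/3) → P = 970/3

At the optimal vertex, 8x1 + 4x2 = 32 and 5x1 + 7x2 = 47.
Solving simultaneously gives x1 = 1, x2 = 6.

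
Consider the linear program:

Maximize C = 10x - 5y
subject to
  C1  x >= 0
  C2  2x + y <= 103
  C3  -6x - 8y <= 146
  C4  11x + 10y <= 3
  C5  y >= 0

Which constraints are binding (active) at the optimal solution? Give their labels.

C4 and C5

Feasible corners and C = 10x - 5y:
  (0, 3/10) → C = -3/2
  (0, 0) → C = 0
  (3/11, 0) → C = 30/11

The maximum is at (3/11, 0). Substituting into each constraint, equality holds for C4 and C5; the remaining constraints have slack.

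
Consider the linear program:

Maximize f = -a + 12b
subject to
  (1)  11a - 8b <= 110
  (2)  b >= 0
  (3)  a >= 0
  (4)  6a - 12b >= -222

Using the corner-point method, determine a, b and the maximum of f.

Vertices and f = -a + 12b:
  (10, 0) → f = -10
  (258/7, 517/14) → f = 2844/7
  (0, 0) → f = 0
  (0, 37/2) → f = 222

The optimum lies where 11a - 8b = 110 and 6a - 12b = -222.
Solving simultaneously gives a = 258/7, b = 517/14.

a = 258/7, b = 517/14, maximum f = 2844/7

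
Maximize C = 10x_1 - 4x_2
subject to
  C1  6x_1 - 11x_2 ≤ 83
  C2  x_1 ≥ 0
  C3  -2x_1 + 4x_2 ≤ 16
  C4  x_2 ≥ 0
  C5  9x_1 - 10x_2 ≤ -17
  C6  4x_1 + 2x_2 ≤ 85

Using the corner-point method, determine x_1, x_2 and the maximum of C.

x_1 = 23/4, x_2 = 55/8, maximum C = 30

The binding constraints are -2x_1 + 4x_2 = 16 and 9x_1 - 10x_2 = -17.
Solving simultaneously gives x_1 = 23/4, x_2 = 55/8.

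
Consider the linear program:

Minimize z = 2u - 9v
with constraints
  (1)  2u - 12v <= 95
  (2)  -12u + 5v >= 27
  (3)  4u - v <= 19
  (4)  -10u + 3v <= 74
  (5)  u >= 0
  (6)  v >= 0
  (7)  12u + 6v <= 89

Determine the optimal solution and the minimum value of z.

u = 0, v = 89/6, minimum z = -267/2

Extreme points and z = 2u - 9v:
  (0, 27/5) → z = -243/5
  (283/132, 116/11) → z = -5981/66
  (0, 89/6) → z = -267/2

The binding constraints are u = 0 and 12u + 6v = 89.
Solving simultaneously gives u = 0, v = 89/6.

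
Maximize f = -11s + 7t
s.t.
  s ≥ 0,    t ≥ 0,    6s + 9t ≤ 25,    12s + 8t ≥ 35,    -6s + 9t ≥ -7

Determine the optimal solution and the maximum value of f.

Feasible corners and f = -11s + 7t:
  (23/12, 3/2) → f = -127/12
  (8/3, 1) → f = -67/3
  (371/156, 21/26) → f = -3199/156

The binding constraints are 6s + 9t = 25 and 12s + 8t = 35.
Solving simultaneously gives s = 23/12, t = 3/2.

s = 23/12, t = 3/2, maximum f = -127/12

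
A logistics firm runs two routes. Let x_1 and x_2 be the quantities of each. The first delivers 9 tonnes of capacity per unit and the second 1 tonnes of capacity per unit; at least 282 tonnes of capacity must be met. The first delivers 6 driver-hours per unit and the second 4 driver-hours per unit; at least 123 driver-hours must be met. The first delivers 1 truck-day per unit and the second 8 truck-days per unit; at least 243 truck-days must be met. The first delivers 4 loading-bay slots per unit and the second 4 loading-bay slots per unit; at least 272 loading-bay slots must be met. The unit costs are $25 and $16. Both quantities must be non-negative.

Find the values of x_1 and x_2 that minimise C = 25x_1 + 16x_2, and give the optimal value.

Feasible corners and C = 25x_1 + 16x_2:
  (0, 282) → C = 4512
  (243, 0) → C = 6075
  (107/4, 165/4) → C = 5315/4
  (43, 25) → C = 1475
The feasible region is unbounded (it extends along (0, 1), (1, 0)), but C strictly increases along every unbounded feasible direction, so there is no improving ray and the minimum is attained at a vertex.

At the optimal vertex, 9x_1 + x_2 = 282 and 4x_1 + 4x_2 = 272.
Solving simultaneously gives x_1 = 107/4, x_2 = 165/4.

x_1 = 107/4, x_2 = 165/4, minimum C = 5315/4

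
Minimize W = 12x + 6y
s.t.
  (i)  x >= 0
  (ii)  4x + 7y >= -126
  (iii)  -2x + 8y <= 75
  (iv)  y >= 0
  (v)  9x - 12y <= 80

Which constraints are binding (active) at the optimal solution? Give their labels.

Feasible corners and W = 12x + 6y:
  (0, 75/8) → W = 225/4
  (0, 0) → W = 0
  (385/12, 835/48) → W = 3915/8
  (80/9, 0) → W = 320/3

The minimum is at (0, 0). Substituting into each constraint, equality holds for (i) and (iv); the remaining constraints have slack.

(i) and (iv)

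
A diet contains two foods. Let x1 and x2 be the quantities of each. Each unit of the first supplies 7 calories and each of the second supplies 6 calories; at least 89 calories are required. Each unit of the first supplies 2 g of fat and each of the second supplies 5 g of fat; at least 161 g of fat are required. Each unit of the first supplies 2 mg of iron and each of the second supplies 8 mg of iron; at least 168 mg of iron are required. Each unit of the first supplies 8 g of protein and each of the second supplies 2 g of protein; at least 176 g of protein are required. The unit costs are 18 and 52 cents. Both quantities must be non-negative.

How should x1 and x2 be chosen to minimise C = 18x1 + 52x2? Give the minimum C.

x1 = 224/3, x2 = 7/3, minimum C = 4396/3

Vertices and C = 18x1 + 52x2:
  (0, 88) → C = 4576
  (84, 0) → C = 1512
  (224/3, 7/3) → C = 4396/3
  (31/2, 26) → C = 1631
The feasible region is unbounded (it extends along (0, 1), (1, 0)), but C strictly increases along every unbounded feasible direction, so there is no improving ray and the minimum is attained at a vertex.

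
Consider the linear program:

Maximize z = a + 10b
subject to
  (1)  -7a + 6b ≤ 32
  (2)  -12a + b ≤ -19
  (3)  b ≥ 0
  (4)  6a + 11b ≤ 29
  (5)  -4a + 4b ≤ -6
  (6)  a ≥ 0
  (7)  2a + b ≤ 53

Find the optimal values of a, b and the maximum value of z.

a = 91/34, b = 20/17, maximum z = 491/34

Corner points and z = a + 10b:
  (19/12, 0) → z = 19/12
  (35/22, 1/11) → z = 5/2
  (29/6, 0) → z = 29/6
  (91/34, 20/17) → z = 491/34

The optimum lies where 6a + 11b = 29 and -4a + 4b = -6.
Solving simultaneously gives a = 91/34, b = 20/17.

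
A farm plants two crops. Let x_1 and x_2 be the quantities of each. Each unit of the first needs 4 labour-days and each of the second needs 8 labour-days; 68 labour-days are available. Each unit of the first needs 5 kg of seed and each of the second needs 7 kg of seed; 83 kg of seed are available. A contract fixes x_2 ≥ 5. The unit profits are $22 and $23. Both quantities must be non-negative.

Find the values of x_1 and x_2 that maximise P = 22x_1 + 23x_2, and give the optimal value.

x_1 = 7, x_2 = 5, maximum P = 269

Vertices and P = 22x_1 + 23x_2:
  (0, 17/2) → P = 391/2
  (0, 5) → P = 115
  (7, 5) → P = 269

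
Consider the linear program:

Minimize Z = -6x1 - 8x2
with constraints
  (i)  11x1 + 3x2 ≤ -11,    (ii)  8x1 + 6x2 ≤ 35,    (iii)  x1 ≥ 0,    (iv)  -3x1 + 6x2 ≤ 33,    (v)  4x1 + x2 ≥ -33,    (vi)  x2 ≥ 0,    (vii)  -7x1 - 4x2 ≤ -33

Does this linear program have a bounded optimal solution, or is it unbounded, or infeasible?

infeasible

The boundaries x2 = 0 and -7x1 - 4x2 = -33 meet at (33/7, 0), but that point violates 11x1 + 3x2 ≤ -11. Every candidate vertex is excluded by some other constraint, so the feasible region is empty.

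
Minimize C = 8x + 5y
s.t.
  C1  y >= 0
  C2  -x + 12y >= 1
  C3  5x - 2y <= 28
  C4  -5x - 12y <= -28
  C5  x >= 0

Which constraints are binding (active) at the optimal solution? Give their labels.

Vertices and C = 8x + 5y:
  (169/29, 33/58) → C = 2869/58
  (9/2, 11/24) → C = 919/24
  (0, 7/3) → C = 35/3
The feasible region is unbounded (it extends along (0, 1), (2, 5)), but C strictly increases along every unbounded feasible direction, so there is no improving ray and the minimum is attained at a vertex.

The minimum is at (0, 7/3). Substituting into each constraint, equality holds for C4 and C5; the remaining constraints have slack.

C4 and C5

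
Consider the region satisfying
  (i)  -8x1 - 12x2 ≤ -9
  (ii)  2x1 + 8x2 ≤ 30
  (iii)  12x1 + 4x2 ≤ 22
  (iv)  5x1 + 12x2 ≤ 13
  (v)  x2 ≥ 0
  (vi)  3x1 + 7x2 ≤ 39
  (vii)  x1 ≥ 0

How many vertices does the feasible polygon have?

Intersecting each pair of boundary lines and keeping only the points that satisfy every inequality leaves:
  (9/8, 0)
  (0, 3/4)
  (53/31, 23/62)
  (11/6, 0)
  (0, 13/12)

5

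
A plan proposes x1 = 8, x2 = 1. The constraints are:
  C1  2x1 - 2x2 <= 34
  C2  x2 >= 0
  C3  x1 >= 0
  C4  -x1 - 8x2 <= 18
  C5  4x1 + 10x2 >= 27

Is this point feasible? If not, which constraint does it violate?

feasible

C1: 14 ≤ 34 ✓
C2: 1 ≥ 0 ✓
C3: 8 ≥ 0 ✓
C4: -16 ≤ 18 ✓
C5: 42 ≥ 27 ✓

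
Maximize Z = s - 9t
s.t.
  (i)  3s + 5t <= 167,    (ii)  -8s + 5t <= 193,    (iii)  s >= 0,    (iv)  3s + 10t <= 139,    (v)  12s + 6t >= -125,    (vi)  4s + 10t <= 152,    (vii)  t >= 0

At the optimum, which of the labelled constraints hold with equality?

Vertices and Z = s - 9t:
  (0, 139/10) → Z = -1251/10
  (0, 0) → Z = 0
  (13, 10) → Z = -77
  (38, 0) → Z = 38

The maximum is at (38, 0). Substituting into each constraint, equality holds for (vi) and (vii); the remaining constraints have slack.

(vi) and (vii)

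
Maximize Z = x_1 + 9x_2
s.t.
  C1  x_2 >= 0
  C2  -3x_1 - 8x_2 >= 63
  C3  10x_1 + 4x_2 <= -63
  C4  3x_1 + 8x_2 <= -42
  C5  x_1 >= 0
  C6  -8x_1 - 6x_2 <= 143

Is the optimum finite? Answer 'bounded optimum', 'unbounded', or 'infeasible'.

The boundaries 10x_1 + 4x_2 = -63 and x_1 = 0 meet at (0, -63/4), but that point violates x_2 ≥ 0. Every candidate vertex is excluded by some other constraint, so the feasible region is empty.

infeasible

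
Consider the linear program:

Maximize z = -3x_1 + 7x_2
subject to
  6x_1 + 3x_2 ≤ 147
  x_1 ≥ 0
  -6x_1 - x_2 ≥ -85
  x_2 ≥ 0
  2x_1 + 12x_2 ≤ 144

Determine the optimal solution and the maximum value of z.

x_1 = 0, x_2 = 12, maximum z = 84

Extreme points and z = -3x_1 + 7x_2:
  (0, 0) → z = 0
  (0, 12) → z = 84
  (85/6, 0) → z = -85/2
  (438/35, 347/35) → z = 223/7

The binding constraints are x_1 = 0 and 2x_1 + 12x_2 = 144.
Solving simultaneously gives x_1 = 0, x_2 = 12.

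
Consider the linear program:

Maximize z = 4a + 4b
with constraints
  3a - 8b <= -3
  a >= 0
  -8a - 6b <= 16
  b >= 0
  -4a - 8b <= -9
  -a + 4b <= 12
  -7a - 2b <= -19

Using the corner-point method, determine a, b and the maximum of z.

a = 21, b = 33/4, maximum z = 117

Extreme points and z = 4a + 4b:
  (21, 33/4) → z = 117
  (73/31, 39/31) → z = 448/31
  (26/15, 103/30) → z = 62/3

The binding constraints are 3a - 8b = -3 and -a + 4b = 12.
Solving simultaneously gives a = 21, b = 33/4.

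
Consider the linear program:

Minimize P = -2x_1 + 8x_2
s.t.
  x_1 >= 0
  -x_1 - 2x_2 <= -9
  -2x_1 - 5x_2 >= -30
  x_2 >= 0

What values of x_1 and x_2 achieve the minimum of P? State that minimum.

x_1 = 15, x_2 = 0, minimum P = -30

Feasible corners and P = -2x_1 + 8x_2:
  (0, 9/2) → P = 36
  (0, 6) → P = 48
  (9, 0) → P = -18
  (15, 0) → P = -30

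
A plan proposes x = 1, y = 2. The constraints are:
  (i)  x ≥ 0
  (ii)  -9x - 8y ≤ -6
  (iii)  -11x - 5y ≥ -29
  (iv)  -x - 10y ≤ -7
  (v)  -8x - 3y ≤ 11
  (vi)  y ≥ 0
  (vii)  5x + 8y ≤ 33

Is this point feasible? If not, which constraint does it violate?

(i): 1 ≥ 0 ✓
(ii): -25 ≤ -6 ✓
(iii): -21 ≥ -29 ✓
(iv): -21 ≤ -7 ✓
(v): -14 ≤ 11 ✓
(vi): 2 ≥ 0 ✓
(vii): 21 ≤ 33 ✓

feasible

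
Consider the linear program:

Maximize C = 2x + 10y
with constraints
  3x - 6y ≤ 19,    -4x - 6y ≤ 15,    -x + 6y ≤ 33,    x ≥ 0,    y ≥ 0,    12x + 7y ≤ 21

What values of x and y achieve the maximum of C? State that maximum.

Extreme points and C = 2x + 10y:
  (0, 0) → C = 0
  (0, 3) → C = 30
  (7/4, 0) → C = 7/2

The optimum lies where x = 0 and 12x + 7y = 21.
Solving simultaneously gives x = 0, y = 3.

x = 0, y = 3, maximum C = 30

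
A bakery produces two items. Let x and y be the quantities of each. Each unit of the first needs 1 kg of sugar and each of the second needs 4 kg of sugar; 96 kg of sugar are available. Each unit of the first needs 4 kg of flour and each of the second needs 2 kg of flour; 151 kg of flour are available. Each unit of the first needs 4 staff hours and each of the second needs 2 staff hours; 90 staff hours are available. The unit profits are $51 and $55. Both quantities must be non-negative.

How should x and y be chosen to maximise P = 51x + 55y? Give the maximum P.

x = 12, y = 21, maximum P = 1767

Corner points and P = 51x + 55y:
  (0, 0) → P = 0
  (0, 24) → P = 1320
  (45/2, 0) → P = 2295/2
  (12, 21) → P = 1767

The optimum lies where x + 4y = 96 and 4x + 2y = 90.
Solving simultaneously gives x = 12, y = 21.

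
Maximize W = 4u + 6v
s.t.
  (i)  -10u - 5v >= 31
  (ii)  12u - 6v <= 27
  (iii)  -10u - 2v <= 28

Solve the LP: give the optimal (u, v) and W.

u = -13/5, v = -1, maximum W = -82/5

Extreme points and W = 4u + 6v:
  (-17/40, -107/20) → W = -169/5
  (-13/5, -1) → W = -82/5
  (-19/14, -101/14) → W = -341/7

At the optimal vertex, -10u - 5v = 31 and -10u - 2v = 28.
Solving simultaneously gives u = -13/5, v = -1.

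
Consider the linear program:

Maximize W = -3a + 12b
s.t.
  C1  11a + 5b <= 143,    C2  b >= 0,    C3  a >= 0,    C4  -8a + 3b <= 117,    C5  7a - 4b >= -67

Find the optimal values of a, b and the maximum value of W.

Corner points and W = -3a + 12b:
  (13, 0) → W = -39
  (3, 22) → W = 255
  (0, 0) → W = 0
  (0, 67/4) → W = 201

The binding constraints are 11a + 5b = 143 and 7a - 4b = -67.
Solving simultaneously gives a = 3, b = 22.

a = 3, b = 22, maximum W = 255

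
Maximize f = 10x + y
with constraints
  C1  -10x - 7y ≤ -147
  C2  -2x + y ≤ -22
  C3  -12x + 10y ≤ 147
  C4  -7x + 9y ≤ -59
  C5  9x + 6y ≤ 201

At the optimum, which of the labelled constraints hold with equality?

Vertices and f = 10x + y:
  (301/24, 37/12) → f = 257/2
  (175, -229) → f = 1521
  (139/11, 36/11) → f = 1426/11
  (721/41, 292/41) → f = 7502/41

The maximum is at (175, -229). Substituting into each constraint, equality holds for C1 and C5; the remaining constraints have slack.

C1 and C5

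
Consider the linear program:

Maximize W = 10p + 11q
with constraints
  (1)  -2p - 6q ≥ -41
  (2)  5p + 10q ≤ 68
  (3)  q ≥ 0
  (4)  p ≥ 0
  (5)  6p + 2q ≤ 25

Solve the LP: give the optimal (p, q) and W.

p = 57/25, q = 283/50, maximum W = 4253/50

Feasible corners and W = 10p + 11q:
  (0, 34/5) → W = 374/5
  (57/25, 283/50) → W = 4253/50
  (0, 0) → W = 0
  (25/6, 0) → W = 125/3

The optimum lies where 5p + 10q = 68 and 6p + 2q = 25.
Solving simultaneously gives p = 57/25, q = 283/50.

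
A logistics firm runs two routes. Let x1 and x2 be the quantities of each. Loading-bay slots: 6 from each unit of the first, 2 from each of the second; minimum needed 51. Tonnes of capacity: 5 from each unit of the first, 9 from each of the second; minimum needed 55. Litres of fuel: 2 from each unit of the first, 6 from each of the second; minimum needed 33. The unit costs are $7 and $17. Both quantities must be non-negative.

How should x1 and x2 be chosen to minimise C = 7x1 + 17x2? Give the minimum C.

Extreme points and C = 7x1 + 17x2:
  (0, 51/2) → C = 867/2
  (33/2, 0) → C = 231/2
  (15/2, 3) → C = 207/2
The feasible region is unbounded (it extends along (0, 1), (1, 0)), but C strictly increases along every unbounded feasible direction, so there is no improving ray and the minimum is attained at a vertex.

The binding constraints are 6x1 + 2x2 = 51 and 2x1 + 6x2 = 33.
Solving simultaneously gives x1 = 15/2, x2 = 3.

x1 = 15/2, x2 = 3, minimum C = 207/2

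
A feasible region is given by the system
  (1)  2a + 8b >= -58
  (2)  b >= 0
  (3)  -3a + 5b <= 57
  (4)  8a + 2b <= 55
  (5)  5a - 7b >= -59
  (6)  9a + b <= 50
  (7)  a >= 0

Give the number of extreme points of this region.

Pairwise boundary intersections that survive every other constraint:
  (50/9, 0)
  (0, 0)
  (89/22, 249/22)
  (9/2, 19/2)
  (0, 59/7)

5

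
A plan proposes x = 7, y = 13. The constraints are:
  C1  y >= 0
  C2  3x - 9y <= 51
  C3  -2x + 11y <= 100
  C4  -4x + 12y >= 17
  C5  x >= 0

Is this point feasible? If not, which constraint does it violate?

not feasible — violates C3

Constraint C3: -2x + 11y = 129, which is not ≤ 100. All other constraints are satisfied.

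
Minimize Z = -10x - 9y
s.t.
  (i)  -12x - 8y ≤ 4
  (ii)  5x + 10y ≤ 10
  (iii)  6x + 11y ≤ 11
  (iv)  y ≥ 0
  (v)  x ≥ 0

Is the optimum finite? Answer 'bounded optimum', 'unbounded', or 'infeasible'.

bounded optimum

Vertices and Z = -10x - 9y:
  (0, 1) → Z = -9
  (11/6, 0) → Z = -55/3
  (0, 0) → Z = 0
The feasible region has finitely many vertices and no improving ray; the minimum is -55/3 at (11/6, 0).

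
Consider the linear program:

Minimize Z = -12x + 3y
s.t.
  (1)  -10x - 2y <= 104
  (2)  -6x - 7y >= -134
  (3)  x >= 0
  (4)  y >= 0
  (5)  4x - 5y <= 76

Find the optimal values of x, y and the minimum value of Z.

Feasible corners and Z = -12x + 3y:
  (0, 134/7) → Z = 402/7
  (601/29, 40/29) → Z = -7092/29
  (0, 0) → Z = 0
  (19, 0) → Z = -228

x = 601/29, y = 40/29, minimum Z = -7092/29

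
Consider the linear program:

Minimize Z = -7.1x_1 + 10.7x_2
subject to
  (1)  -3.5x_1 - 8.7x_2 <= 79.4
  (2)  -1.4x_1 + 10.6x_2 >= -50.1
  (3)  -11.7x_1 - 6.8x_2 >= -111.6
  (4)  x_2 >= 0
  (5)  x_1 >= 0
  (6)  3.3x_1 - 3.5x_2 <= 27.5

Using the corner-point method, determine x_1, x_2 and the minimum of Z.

x_1 = 25/3, x_2 = 0, minimum Z = -355/6

Feasible corners and Z = -7.1x_1 + 10.7x_2:
  (0, 279/17) → Z = 29853/170
  (57760/6339, 1551/2113) → Z = -3603089/63390
  (0, 0) → Z = 0
  (25/3, 0) → Z = -355/6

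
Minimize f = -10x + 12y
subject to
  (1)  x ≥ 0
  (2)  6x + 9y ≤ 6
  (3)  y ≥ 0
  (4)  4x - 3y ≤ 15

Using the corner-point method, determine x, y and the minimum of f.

x = 1, y = 0, minimum f = -10

Vertices and f = -10x + 12y:
  (0, 2/3) → f = 8
  (0, 0) → f = 0
  (1, 0) → f = -10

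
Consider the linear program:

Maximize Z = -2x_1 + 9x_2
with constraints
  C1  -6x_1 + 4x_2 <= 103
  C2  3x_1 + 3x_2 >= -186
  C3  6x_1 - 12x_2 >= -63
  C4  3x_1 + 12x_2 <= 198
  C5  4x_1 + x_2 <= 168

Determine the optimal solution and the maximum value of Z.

Corner points and Z = -2x_1 + 9x_2:
  (-351/10, -269/10) → Z = -1719/10
  (-41/2, -5) → Z = -4
  (230/3, -416/3) → Z = -4204/3
  (15, 51/4) → Z = 339/4
  (202/5, 32/5) → Z = -116/5

At the optimal vertex, 6x_1 - 12x_2 = -63 and 3x_1 + 12x_2 = 198.
Solving simultaneously gives x_1 = 15, x_2 = 51/4.

x_1 = 15, x_2 = 51/4, maximum Z = 339/4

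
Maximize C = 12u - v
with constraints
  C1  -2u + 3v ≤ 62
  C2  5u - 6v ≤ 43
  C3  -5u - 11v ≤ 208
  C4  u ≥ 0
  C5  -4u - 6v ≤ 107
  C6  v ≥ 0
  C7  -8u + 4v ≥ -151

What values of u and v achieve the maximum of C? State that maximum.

u = 701/16, v = 399/8, maximum C = 3807/8

Feasible corners and C = 12u - v:
  (0, 62/3) → C = -62/3
  (701/16, 399/8) → C = 3807/8
  (43/5, 0) → C = 516/5
  (367/14, 411/28) → C = 8397/28
  (0, 0) → C = 0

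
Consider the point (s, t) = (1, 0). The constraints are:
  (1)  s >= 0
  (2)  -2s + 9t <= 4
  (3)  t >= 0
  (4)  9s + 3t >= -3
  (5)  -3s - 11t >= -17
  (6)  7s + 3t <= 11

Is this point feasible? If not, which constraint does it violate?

(1): 1 ≥ 0 ✓
(2): -2 ≤ 4 ✓
(3): 0 ≥ 0 ✓
(4): 9 ≥ -3 ✓
(5): -3 ≥ -17 ✓
(6): 7 ≤ 11 ✓

feasible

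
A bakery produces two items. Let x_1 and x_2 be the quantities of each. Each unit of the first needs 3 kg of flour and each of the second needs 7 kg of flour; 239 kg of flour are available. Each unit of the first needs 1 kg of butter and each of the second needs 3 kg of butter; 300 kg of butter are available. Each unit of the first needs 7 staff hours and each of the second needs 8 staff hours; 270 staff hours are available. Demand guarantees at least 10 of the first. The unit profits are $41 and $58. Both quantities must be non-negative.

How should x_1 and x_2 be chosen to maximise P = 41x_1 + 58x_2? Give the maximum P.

x_1 = 10, x_2 = 25, maximum P = 1860

Feasible corners and P = 41x_1 + 58x_2:
  (270/7, 0) → P = 11070/7
  (10, 0) → P = 410
  (10, 25) → P = 1860

The binding constraints are 7x_1 + 8x_2 = 270 and x_1 = 10.
Solving simultaneously gives x_1 = 10, x_2 = 25.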